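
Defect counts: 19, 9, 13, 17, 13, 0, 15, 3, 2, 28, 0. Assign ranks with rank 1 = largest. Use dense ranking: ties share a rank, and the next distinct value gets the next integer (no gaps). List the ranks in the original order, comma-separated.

Sorted (descending): 28, 19, 17, 15, 13, 13, 9, 3, 2, 0, 0
The 2 values of 13 share dense rank 5.
The 2 values of 0 share dense rank 9.
Remaining distinct values take the next consecutive integers.

2, 6, 5, 3, 5, 9, 4, 7, 8, 1, 9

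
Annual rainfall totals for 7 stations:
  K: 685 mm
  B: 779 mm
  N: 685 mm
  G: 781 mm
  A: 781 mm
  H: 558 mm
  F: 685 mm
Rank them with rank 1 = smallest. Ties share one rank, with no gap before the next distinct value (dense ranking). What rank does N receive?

2

Sorted (ascending): 558, 685, 685, 685, 779, 781, 781
The 3 values of 685 share dense rank 2.
The 2 values of 781 share dense rank 4.
Remaining distinct values take the next consecutive integers.
N has value 685 mm → rank 2.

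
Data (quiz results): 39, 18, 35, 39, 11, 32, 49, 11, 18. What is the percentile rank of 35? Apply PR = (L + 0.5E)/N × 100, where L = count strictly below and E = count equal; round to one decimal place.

N = 9.
Strictly below 35: 5. Equal to 35: 1.
PR = (5 + 0.5·1)/9 × 100 = 61.1

61.1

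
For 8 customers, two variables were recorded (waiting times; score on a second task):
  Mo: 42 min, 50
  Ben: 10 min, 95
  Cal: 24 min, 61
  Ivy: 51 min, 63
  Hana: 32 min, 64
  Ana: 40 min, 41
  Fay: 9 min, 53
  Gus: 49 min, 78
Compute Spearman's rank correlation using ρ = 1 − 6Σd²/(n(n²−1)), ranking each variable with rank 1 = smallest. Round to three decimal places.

-0.024

Ranks of variable 1: 6, 2, 3, 8, 4, 5, 1, 7
Ranks of variable 2: 2, 8, 4, 5, 6, 1, 3, 7
d = r₁ − r₂: 4, -6, -1, 3, -2, 4, -2, 0
d²: 16, 36, 1, 9, 4, 16, 4, 0; Σd² = 86
ρ = 1 − 6·86/(8·63) = 1 − 516/504 = -0.024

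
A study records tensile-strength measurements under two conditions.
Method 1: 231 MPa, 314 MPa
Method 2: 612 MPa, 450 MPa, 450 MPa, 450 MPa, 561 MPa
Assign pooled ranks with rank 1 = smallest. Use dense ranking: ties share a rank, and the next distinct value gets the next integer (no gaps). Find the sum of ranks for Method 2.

18

Sorted (ascending): 231, 314, 450, 450, 450, 561, 612
The 3 values of 450 share dense rank 3.
Remaining distinct values take the next consecutive integers.
Method 2 values → pooled ranks: 612→5, 450→3, 450→3, 450→3, 561→4
Rank sum = 5 + 3 + 3 + 3 + 4 = 18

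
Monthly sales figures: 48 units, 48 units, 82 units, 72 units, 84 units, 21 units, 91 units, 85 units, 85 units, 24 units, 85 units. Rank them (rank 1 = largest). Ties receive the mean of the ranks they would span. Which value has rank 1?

91

Sorted (descending): 91, 85, 85, 85, 84, 82, 72, 48, 48, 24, 21
The 3 values of 85 occupy positions 2–4 → average rank 3.
The 2 values of 48 occupy positions 8–9 → average rank (8+9)/2 = 8.5.
Rank 1 → value 91.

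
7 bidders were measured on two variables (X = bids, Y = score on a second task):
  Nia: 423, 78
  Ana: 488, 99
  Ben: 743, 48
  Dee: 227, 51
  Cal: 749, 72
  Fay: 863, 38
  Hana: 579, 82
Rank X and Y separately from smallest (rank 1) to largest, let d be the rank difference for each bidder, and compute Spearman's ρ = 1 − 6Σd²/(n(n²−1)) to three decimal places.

Ranks of variable 1: 2, 3, 5, 1, 6, 7, 4
Ranks of variable 2: 5, 7, 2, 3, 4, 1, 6
d = r₁ − r₂: -3, -4, 3, -2, 2, 6, -2
d²: 9, 16, 9, 4, 4, 36, 4; Σd² = 82
ρ = 1 − 6·82/(7·48) = 1 − 492/336 = -0.464

-0.464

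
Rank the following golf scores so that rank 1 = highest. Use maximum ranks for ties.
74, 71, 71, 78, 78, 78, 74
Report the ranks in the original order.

5, 7, 7, 3, 3, 3, 5

Sorted (descending): 78, 78, 78, 74, 74, 71, 71
The 3 values of 78 occupy positions 1–3 → each gets rank 3.
The 2 values of 74 occupy positions 4–5 → each gets rank 5.
The 2 values of 71 occupy positions 6–7 → each gets rank 7.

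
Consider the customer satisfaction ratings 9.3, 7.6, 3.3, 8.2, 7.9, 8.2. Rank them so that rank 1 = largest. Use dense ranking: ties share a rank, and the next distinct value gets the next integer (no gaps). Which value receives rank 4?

7.6

Sorted (descending): 9.3, 8.2, 8.2, 7.9, 7.6, 3.3
The 2 values of 8.2 share dense rank 2.
Remaining distinct values take the next consecutive integers.
Rank 4 → value 7.6.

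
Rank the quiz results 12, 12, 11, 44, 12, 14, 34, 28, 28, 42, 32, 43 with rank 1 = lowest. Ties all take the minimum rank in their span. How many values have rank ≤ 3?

4

Sorted (ascending): 11, 12, 12, 12, 14, 28, 28, 32, 34, 42, 43, 44
The 3 values of 12 occupy positions 2–4 → each gets rank 2.
The 2 values of 28 occupy positions 6–7 → each gets rank 6.
Ranks ≤ 3: {1, 2, 2, 2} → 4 values.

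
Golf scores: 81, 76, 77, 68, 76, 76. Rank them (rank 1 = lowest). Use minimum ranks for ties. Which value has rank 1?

68

Sorted (ascending): 68, 76, 76, 76, 77, 81
The 3 values of 76 occupy positions 2–4 → each gets rank 2.
Rank 1 → value 68.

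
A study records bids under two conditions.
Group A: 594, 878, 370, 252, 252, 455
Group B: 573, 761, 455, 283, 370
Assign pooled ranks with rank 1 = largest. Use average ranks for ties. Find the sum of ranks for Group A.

38

Sorted (descending): 878, 761, 594, 573, 455, 455, 370, 370, 283, 252, 252
The 2 values of 455 occupy positions 5–6 → average rank (5+6)/2 = 5.5.
The 2 values of 370 occupy positions 7–8 → average rank (7+8)/2 = 7.5.
The 2 values of 252 occupy positions 10–11 → average rank (10+11)/2 = 10.5.
Group A values → pooled ranks: 594→3, 878→1, 370→7.5, 252→10.5, 252→10.5, 455→5.5
Rank sum = 3 + 1 + 7.5 + 10.5 + 10.5 + 5.5 = 38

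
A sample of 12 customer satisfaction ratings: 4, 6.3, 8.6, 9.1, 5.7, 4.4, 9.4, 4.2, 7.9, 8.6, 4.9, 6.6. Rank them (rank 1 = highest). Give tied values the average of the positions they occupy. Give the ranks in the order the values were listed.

Sorted (descending): 9.4, 9.1, 8.6, 8.6, 7.9, 6.6, 6.3, 5.7, 4.9, 4.4, 4.2, 4
The 2 values of 8.6 occupy positions 3–4 → average rank (3+4)/2 = 3.5.

12, 7, 3.5, 2, 8, 10, 1, 11, 5, 3.5, 9, 6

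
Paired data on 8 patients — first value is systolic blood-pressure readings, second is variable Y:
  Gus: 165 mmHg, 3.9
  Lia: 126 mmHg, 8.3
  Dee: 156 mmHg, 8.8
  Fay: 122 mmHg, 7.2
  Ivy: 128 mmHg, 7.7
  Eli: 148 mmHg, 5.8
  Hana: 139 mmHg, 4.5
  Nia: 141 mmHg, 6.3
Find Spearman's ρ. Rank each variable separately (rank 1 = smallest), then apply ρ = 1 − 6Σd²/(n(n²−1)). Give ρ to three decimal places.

-0.357

Ranks of variable 1: 8, 2, 7, 1, 3, 6, 4, 5
Ranks of variable 2: 1, 7, 8, 5, 6, 3, 2, 4
d = r₁ − r₂: 7, -5, -1, -4, -3, 3, 2, 1
d²: 49, 25, 1, 16, 9, 9, 4, 1; Σd² = 114
ρ = 1 − 6·114/(8·63) = 1 − 684/504 = -0.357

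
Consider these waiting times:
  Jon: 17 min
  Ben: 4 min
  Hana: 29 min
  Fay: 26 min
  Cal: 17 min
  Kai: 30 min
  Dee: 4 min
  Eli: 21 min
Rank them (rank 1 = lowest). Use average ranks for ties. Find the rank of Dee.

1.5

Sorted (ascending): 4, 4, 17, 17, 21, 26, 29, 30
The 2 values of 4 occupy positions 1–2 → average rank (1+2)/2 = 1.5.
The 2 values of 17 occupy positions 3–4 → average rank (3+4)/2 = 3.5.
Dee has value 4 min → rank 1.5.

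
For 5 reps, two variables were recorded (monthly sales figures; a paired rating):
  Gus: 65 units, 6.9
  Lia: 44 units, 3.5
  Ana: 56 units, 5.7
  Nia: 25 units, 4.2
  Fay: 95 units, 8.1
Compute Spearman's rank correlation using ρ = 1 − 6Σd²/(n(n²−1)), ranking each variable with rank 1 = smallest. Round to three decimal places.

Ranks of variable 1: 4, 2, 3, 1, 5
Ranks of variable 2: 4, 1, 3, 2, 5
d = r₁ − r₂: 0, 1, 0, -1, 0
d²: 0, 1, 0, 1, 0; Σd² = 2
ρ = 1 − 6·2/(5·24) = 1 − 12/120 = 0.900

0.900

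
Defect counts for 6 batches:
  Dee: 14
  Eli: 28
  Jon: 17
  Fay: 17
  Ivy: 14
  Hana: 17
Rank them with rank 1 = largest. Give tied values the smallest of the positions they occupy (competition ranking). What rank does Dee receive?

5

Sorted (descending): 28, 17, 17, 17, 14, 14
The 3 values of 17 occupy positions 2–4 → each gets rank 2.
The 2 values of 14 occupy positions 5–6 → each gets rank 5.
Dee has value 14 → rank 5.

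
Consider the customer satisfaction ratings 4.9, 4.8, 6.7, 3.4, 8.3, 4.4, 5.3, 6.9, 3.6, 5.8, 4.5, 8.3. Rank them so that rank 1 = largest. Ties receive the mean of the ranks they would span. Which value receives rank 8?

Sorted (descending): 8.3, 8.3, 6.9, 6.7, 5.8, 5.3, 4.9, 4.8, 4.5, 4.4, 3.6, 3.4
The 2 values of 8.3 occupy positions 1–2 → average rank (1+2)/2 = 1.5.
Rank 8 → value 4.8.

4.8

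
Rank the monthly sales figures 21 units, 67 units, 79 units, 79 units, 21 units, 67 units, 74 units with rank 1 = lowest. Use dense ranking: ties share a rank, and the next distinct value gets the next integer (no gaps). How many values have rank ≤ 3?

Sorted (ascending): 21, 21, 67, 67, 74, 79, 79
The 2 values of 21 share dense rank 1.
The 2 values of 67 share dense rank 2.
The 2 values of 79 share dense rank 4.
Remaining distinct values take the next consecutive integers.
Ranks ≤ 3: {1, 1, 2, 2, 3} → 5 values.

5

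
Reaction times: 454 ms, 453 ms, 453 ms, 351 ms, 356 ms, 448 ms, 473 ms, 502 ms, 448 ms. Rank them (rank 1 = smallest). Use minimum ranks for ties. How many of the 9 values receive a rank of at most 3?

Sorted (ascending): 351, 356, 448, 448, 453, 453, 454, 473, 502
The 2 values of 448 occupy positions 3–4 → each gets rank 3.
The 2 values of 453 occupy positions 5–6 → each gets rank 5.
Ranks ≤ 3: {1, 2, 3, 3} → 4 values.

4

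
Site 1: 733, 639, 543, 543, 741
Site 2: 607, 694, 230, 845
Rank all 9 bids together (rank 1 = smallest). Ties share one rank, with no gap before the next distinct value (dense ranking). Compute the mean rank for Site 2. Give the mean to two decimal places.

4.25

Sorted (ascending): 230, 543, 543, 607, 639, 694, 733, 741, 845
The 2 values of 543 share dense rank 2.
Remaining distinct values take the next consecutive integers.
Site 2 values → pooled ranks: 607→3, 694→5, 230→1, 845→8
Mean rank = (3 + 5 + 1 + 8) / 4 = 4.25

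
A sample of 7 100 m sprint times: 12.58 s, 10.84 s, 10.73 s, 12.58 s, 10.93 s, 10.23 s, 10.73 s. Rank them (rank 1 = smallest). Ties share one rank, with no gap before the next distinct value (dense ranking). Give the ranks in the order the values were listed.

5, 3, 2, 5, 4, 1, 2

Sorted (ascending): 10.23, 10.73, 10.73, 10.84, 10.93, 12.58, 12.58
The 2 values of 10.73 share dense rank 2.
The 2 values of 12.58 share dense rank 5.
Remaining distinct values take the next consecutive integers.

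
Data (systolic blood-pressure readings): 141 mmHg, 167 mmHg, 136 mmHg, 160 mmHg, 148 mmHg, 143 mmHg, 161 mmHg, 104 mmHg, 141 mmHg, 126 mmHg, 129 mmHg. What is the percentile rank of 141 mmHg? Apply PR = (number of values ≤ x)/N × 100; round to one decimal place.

N = 11.
Strictly below 141: 4. Equal to 141: 2.
PR = 6/11 × 100 = 54.5

54.5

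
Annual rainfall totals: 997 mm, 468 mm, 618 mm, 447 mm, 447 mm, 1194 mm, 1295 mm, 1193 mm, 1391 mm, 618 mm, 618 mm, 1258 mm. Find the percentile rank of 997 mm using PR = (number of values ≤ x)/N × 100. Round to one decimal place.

N = 12.
Strictly below 997: 6. Equal to 997: 1.
PR = 7/12 × 100 = 58.3

58.3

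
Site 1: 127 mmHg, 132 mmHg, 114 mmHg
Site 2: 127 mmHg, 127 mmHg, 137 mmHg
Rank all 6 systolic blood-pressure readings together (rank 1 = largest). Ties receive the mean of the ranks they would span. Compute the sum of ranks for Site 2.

9

Sorted (descending): 137, 132, 127, 127, 127, 114
The 3 values of 127 occupy positions 3–5 → average rank 4.
Site 2 values → pooled ranks: 127→4, 127→4, 137→1
Rank sum = 4 + 4 + 1 = 9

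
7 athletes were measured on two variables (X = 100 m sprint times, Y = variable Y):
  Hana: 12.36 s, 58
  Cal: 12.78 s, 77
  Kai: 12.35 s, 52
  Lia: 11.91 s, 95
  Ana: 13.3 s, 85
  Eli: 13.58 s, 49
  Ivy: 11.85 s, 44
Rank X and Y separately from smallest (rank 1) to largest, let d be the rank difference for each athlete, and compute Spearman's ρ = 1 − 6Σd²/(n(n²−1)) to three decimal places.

Ranks of variable 1: 4, 5, 3, 2, 6, 7, 1
Ranks of variable 2: 4, 5, 3, 7, 6, 2, 1
d = r₁ − r₂: 0, 0, 0, -5, 0, 5, 0
d²: 0, 0, 0, 25, 0, 25, 0; Σd² = 50
ρ = 1 − 6·50/(7·48) = 1 − 300/336 = 0.107

0.107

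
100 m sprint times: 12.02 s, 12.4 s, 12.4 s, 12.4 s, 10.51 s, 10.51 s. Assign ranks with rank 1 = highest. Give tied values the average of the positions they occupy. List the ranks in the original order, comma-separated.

Sorted (descending): 12.4, 12.4, 12.4, 12.02, 10.51, 10.51
The 3 values of 12.4 occupy positions 1–3 → average rank 2.
The 2 values of 10.51 occupy positions 5–6 → average rank (5+6)/2 = 5.5.

4, 2, 2, 2, 5.5, 5.5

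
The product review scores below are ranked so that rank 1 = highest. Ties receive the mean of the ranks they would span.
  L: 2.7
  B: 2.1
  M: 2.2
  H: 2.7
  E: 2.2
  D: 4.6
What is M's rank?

4.5

Sorted (descending): 4.6, 2.7, 2.7, 2.2, 2.2, 2.1
The 2 values of 2.7 occupy positions 2–3 → average rank (2+3)/2 = 2.5.
The 2 values of 2.2 occupy positions 4–5 → average rank (4+5)/2 = 4.5.
M has value 2.2 → rank 4.5.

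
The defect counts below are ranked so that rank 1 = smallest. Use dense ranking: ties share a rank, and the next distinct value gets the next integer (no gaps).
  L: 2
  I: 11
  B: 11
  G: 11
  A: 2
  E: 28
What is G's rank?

2

Sorted (ascending): 2, 2, 11, 11, 11, 28
The 2 values of 2 share dense rank 1.
The 3 values of 11 share dense rank 2.
Remaining distinct values take the next consecutive integers.
G has value 11 → rank 2.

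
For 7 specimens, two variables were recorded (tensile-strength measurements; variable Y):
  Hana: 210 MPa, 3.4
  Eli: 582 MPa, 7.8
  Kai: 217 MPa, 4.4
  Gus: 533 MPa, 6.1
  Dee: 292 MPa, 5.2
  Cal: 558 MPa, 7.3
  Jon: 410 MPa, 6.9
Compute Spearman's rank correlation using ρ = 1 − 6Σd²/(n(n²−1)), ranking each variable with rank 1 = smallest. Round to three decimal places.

Ranks of variable 1: 1, 7, 2, 5, 3, 6, 4
Ranks of variable 2: 1, 7, 2, 4, 3, 6, 5
d = r₁ − r₂: 0, 0, 0, 1, 0, 0, -1
d²: 0, 0, 0, 1, 0, 0, 1; Σd² = 2
ρ = 1 − 6·2/(7·48) = 1 − 12/336 = 0.964

0.964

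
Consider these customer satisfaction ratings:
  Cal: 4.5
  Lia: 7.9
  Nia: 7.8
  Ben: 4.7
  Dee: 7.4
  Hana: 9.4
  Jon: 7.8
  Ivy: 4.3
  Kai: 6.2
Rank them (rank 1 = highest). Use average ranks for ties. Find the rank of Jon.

3.5

Sorted (descending): 9.4, 7.9, 7.8, 7.8, 7.4, 6.2, 4.7, 4.5, 4.3
The 2 values of 7.8 occupy positions 3–4 → average rank (3+4)/2 = 3.5.
Jon has value 7.8 → rank 3.5.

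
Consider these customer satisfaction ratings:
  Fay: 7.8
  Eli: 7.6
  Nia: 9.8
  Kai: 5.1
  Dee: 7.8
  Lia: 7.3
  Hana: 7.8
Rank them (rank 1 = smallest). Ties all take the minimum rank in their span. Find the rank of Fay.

4

Sorted (ascending): 5.1, 7.3, 7.6, 7.8, 7.8, 7.8, 9.8
The 3 values of 7.8 occupy positions 4–6 → each gets rank 4.
Fay has value 7.8 → rank 4.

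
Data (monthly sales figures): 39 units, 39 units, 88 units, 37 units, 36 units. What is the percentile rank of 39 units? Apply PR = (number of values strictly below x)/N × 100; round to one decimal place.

40.0

N = 5.
Strictly below 39: 2. Equal to 39: 2.
PR = 2/5 × 100 = 40.0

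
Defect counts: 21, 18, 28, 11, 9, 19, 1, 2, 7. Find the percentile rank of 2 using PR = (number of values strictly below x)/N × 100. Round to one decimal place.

N = 9.
Strictly below 2: 1. Equal to 2: 1.
PR = 1/9 × 100 = 11.1

11.1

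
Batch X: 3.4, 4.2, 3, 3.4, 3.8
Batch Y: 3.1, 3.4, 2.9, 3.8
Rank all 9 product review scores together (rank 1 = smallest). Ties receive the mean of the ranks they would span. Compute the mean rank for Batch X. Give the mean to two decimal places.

5.70

Sorted (ascending): 2.9, 3, 3.1, 3.4, 3.4, 3.4, 3.8, 3.8, 4.2
The 3 values of 3.4 occupy positions 4–6 → average rank 5.
The 2 values of 3.8 occupy positions 7–8 → average rank (7+8)/2 = 7.5.
Batch X values → pooled ranks: 3.4→5, 4.2→9, 3→2, 3.4→5, 3.8→7.5
Mean rank = (5 + 9 + 2 + 5 + 7.5) / 5 = 5.70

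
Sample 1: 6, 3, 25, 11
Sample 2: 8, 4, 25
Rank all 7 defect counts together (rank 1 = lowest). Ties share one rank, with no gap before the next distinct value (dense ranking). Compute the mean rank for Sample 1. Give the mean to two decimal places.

3.75

Sorted (ascending): 3, 4, 6, 8, 11, 25, 25
The 2 values of 25 share dense rank 6.
Remaining distinct values take the next consecutive integers.
Sample 1 values → pooled ranks: 6→3, 3→1, 25→6, 11→5
Mean rank = (3 + 1 + 6 + 5) / 4 = 3.75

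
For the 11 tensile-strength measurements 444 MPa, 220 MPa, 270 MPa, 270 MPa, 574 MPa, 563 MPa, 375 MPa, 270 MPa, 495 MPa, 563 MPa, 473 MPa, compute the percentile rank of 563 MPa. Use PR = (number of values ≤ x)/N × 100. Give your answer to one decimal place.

90.9

N = 11.
Strictly below 563: 8. Equal to 563: 2.
PR = 10/11 × 100 = 90.9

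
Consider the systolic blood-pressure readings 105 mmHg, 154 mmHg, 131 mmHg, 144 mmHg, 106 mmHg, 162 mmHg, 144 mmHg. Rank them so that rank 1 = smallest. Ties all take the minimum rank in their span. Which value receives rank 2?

Sorted (ascending): 105, 106, 131, 144, 144, 154, 162
The 2 values of 144 occupy positions 4–5 → each gets rank 4.
Rank 2 → value 106.

106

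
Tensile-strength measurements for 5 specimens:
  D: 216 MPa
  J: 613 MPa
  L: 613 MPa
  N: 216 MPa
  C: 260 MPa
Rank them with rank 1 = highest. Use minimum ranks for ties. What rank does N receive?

4

Sorted (descending): 613, 613, 260, 216, 216
The 2 values of 613 occupy positions 1–2 → each gets rank 1.
The 2 values of 216 occupy positions 4–5 → each gets rank 4.
N has value 216 MPa → rank 4.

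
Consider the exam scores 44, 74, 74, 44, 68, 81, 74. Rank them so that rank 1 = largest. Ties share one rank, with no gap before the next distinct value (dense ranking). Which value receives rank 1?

81

Sorted (descending): 81, 74, 74, 74, 68, 44, 44
The 3 values of 74 share dense rank 2.
The 2 values of 44 share dense rank 4.
Remaining distinct values take the next consecutive integers.
Rank 1 → value 81.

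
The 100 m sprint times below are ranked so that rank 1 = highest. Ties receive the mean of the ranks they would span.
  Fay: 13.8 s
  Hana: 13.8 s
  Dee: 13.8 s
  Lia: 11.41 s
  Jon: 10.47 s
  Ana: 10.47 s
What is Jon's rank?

5.5

Sorted (descending): 13.8, 13.8, 13.8, 11.41, 10.47, 10.47
The 3 values of 13.8 occupy positions 1–3 → average rank 2.
The 2 values of 10.47 occupy positions 5–6 → average rank (5+6)/2 = 5.5.
Jon has value 10.47 s → rank 5.5.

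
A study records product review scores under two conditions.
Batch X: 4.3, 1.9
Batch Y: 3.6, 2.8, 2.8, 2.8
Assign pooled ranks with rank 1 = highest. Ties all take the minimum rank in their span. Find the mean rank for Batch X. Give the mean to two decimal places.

3.50

Sorted (descending): 4.3, 3.6, 2.8, 2.8, 2.8, 1.9
The 3 values of 2.8 occupy positions 3–5 → each gets rank 3.
Batch X values → pooled ranks: 4.3→1, 1.9→6
Mean rank = (1 + 6) / 2 = 3.50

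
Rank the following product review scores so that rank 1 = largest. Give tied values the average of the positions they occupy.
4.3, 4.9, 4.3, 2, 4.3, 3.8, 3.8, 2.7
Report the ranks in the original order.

3, 1, 3, 8, 3, 5.5, 5.5, 7

Sorted (descending): 4.9, 4.3, 4.3, 4.3, 3.8, 3.8, 2.7, 2
The 3 values of 4.3 occupy positions 2–4 → average rank 3.
The 2 values of 3.8 occupy positions 5–6 → average rank (5+6)/2 = 5.5.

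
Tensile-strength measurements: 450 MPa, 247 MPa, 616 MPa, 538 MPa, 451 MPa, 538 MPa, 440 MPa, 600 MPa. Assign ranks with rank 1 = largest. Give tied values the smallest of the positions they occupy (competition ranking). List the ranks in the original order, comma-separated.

6, 8, 1, 3, 5, 3, 7, 2

Sorted (descending): 616, 600, 538, 538, 451, 450, 440, 247
The 2 values of 538 occupy positions 3–4 → each gets rank 3.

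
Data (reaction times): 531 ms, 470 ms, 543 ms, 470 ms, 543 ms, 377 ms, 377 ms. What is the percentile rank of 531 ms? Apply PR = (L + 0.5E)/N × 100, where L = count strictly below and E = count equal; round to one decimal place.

N = 7.
Strictly below 531: 4. Equal to 531: 1.
PR = (4 + 0.5·1)/7 × 100 = 64.3

64.3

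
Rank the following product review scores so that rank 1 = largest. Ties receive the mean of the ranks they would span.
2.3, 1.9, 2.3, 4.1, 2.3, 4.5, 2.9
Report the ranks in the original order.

5, 7, 5, 2, 5, 1, 3

Sorted (descending): 4.5, 4.1, 2.9, 2.3, 2.3, 2.3, 1.9
The 3 values of 2.3 occupy positions 4–6 → average rank 5.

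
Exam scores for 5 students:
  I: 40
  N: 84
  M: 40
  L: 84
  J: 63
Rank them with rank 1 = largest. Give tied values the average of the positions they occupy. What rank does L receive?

1.5

Sorted (descending): 84, 84, 63, 40, 40
The 2 values of 84 occupy positions 1–2 → average rank (1+2)/2 = 1.5.
The 2 values of 40 occupy positions 4–5 → average rank (4+5)/2 = 4.5.
L has value 84 → rank 1.5.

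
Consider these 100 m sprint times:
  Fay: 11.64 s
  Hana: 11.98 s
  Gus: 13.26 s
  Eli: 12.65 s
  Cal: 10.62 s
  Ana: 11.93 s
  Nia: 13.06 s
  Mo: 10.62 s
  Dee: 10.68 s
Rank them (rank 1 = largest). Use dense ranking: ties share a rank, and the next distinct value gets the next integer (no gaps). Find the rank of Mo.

Sorted (descending): 13.26, 13.06, 12.65, 11.98, 11.93, 11.64, 10.68, 10.62, 10.62
The 2 values of 10.62 share dense rank 8.
Remaining distinct values take the next consecutive integers.
Mo has value 10.62 s → rank 8.

8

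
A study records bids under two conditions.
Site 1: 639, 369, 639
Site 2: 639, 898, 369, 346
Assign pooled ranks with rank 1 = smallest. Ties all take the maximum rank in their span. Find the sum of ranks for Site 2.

Sorted (ascending): 346, 369, 369, 639, 639, 639, 898
The 2 values of 369 occupy positions 2–3 → each gets rank 3.
The 3 values of 639 occupy positions 4–6 → each gets rank 6.
Site 2 values → pooled ranks: 639→6, 898→7, 369→3, 346→1
Rank sum = 6 + 7 + 3 + 1 = 17

17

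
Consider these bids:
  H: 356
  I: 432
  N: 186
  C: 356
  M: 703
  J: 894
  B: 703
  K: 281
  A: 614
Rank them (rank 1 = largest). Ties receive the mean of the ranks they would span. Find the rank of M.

2.5

Sorted (descending): 894, 703, 703, 614, 432, 356, 356, 281, 186
The 2 values of 703 occupy positions 2–3 → average rank (2+3)/2 = 2.5.
The 2 values of 356 occupy positions 6–7 → average rank (6+7)/2 = 6.5.
M has value 703 → rank 2.5.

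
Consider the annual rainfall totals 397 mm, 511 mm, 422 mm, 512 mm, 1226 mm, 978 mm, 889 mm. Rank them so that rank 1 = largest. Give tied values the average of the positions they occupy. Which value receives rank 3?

Sorted (descending): 1226, 978, 889, 512, 511, 422, 397
No ties — each value takes its position as its rank.
Rank 3 → value 889.

889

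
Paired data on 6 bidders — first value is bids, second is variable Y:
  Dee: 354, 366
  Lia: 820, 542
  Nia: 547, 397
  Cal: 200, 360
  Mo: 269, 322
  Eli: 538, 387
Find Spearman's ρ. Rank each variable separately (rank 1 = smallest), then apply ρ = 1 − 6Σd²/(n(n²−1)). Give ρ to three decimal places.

0.943

Ranks of variable 1: 3, 6, 5, 1, 2, 4
Ranks of variable 2: 3, 6, 5, 2, 1, 4
d = r₁ − r₂: 0, 0, 0, -1, 1, 0
d²: 0, 0, 0, 1, 1, 0; Σd² = 2
ρ = 1 − 6·2/(6·35) = 1 − 12/210 = 0.943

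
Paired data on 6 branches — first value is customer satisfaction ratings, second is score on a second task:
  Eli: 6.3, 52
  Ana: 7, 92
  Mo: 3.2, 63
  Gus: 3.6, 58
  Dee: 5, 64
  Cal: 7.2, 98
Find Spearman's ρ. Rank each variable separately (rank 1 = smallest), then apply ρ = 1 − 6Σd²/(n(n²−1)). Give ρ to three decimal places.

Ranks of variable 1: 4, 5, 1, 2, 3, 6
Ranks of variable 2: 1, 5, 3, 2, 4, 6
d = r₁ − r₂: 3, 0, -2, 0, -1, 0
d²: 9, 0, 4, 0, 1, 0; Σd² = 14
ρ = 1 − 6·14/(6·35) = 1 − 84/210 = 0.600

0.600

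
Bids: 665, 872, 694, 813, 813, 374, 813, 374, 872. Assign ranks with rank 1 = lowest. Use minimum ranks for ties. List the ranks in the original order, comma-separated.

Sorted (ascending): 374, 374, 665, 694, 813, 813, 813, 872, 872
The 2 values of 374 occupy positions 1–2 → each gets rank 1.
The 3 values of 813 occupy positions 5–7 → each gets rank 5.
The 2 values of 872 occupy positions 8–9 → each gets rank 8.

3, 8, 4, 5, 5, 1, 5, 1, 8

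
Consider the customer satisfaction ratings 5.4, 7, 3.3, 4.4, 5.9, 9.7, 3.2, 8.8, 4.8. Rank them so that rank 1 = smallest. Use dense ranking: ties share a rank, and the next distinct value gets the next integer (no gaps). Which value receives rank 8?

8.8

Sorted (ascending): 3.2, 3.3, 4.4, 4.8, 5.4, 5.9, 7, 8.8, 9.7
No ties — each value takes its position as its rank.
Rank 8 → value 8.8.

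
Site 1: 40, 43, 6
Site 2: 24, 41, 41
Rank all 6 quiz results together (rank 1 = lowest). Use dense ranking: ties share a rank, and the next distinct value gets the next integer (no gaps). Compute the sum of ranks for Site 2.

10

Sorted (ascending): 6, 24, 40, 41, 41, 43
The 2 values of 41 share dense rank 4.
Remaining distinct values take the next consecutive integers.
Site 2 values → pooled ranks: 24→2, 41→4, 41→4
Rank sum = 2 + 4 + 4 = 10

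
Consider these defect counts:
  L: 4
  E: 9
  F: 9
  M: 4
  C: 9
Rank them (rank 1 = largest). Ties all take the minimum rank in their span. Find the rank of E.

Sorted (descending): 9, 9, 9, 4, 4
The 3 values of 9 occupy positions 1–3 → each gets rank 1.
The 2 values of 4 occupy positions 4–5 → each gets rank 4.
E has value 9 → rank 1.

1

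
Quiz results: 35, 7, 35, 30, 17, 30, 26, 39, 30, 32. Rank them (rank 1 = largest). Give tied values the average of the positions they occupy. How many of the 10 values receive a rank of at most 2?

1

Sorted (descending): 39, 35, 35, 32, 30, 30, 30, 26, 17, 7
The 2 values of 35 occupy positions 2–3 → average rank (2+3)/2 = 2.5.
The 3 values of 30 occupy positions 5–7 → average rank 6.
Ranks ≤ 2: {1} → 1 value.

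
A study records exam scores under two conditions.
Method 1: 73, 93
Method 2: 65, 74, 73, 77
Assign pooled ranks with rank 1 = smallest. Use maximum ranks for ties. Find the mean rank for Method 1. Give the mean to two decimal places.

4.50

Sorted (ascending): 65, 73, 73, 74, 77, 93
The 2 values of 73 occupy positions 2–3 → each gets rank 3.
Method 1 values → pooled ranks: 73→3, 93→6
Mean rank = (3 + 6) / 2 = 4.50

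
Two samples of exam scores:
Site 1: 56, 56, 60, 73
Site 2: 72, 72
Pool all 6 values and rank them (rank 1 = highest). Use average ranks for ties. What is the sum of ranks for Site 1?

Sorted (descending): 73, 72, 72, 60, 56, 56
The 2 values of 72 occupy positions 2–3 → average rank (2+3)/2 = 2.5.
The 2 values of 56 occupy positions 5–6 → average rank (5+6)/2 = 5.5.
Site 1 values → pooled ranks: 56→5.5, 56→5.5, 60→4, 73→1
Rank sum = 5.5 + 5.5 + 4 + 1 = 16

16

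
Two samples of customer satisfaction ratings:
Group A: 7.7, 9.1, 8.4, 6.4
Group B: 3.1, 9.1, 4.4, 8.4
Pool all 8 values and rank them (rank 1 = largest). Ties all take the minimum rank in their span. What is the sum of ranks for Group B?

19

Sorted (descending): 9.1, 9.1, 8.4, 8.4, 7.7, 6.4, 4.4, 3.1
The 2 values of 9.1 occupy positions 1–2 → each gets rank 1.
The 2 values of 8.4 occupy positions 3–4 → each gets rank 3.
Group B values → pooled ranks: 3.1→8, 9.1→1, 4.4→7, 8.4→3
Rank sum = 8 + 1 + 7 + 3 = 19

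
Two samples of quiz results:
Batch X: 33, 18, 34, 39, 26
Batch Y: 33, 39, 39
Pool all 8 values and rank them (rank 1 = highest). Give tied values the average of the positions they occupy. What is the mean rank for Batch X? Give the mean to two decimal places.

5.30

Sorted (descending): 39, 39, 39, 34, 33, 33, 26, 18
The 3 values of 39 occupy positions 1–3 → average rank 2.
The 2 values of 33 occupy positions 5–6 → average rank (5+6)/2 = 5.5.
Batch X values → pooled ranks: 33→5.5, 18→8, 34→4, 39→2, 26→7
Mean rank = (5.5 + 8 + 4 + 2 + 7) / 5 = 5.30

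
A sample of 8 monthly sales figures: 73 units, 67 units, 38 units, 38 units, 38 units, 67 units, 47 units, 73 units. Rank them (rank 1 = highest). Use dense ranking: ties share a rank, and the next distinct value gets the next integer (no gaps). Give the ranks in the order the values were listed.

Sorted (descending): 73, 73, 67, 67, 47, 38, 38, 38
The 2 values of 73 share dense rank 1.
The 2 values of 67 share dense rank 2.
The 3 values of 38 share dense rank 4.
Remaining distinct values take the next consecutive integers.

1, 2, 4, 4, 4, 2, 3, 1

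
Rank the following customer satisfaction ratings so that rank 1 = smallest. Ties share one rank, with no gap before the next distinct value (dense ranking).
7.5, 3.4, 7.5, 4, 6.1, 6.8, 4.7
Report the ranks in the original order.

6, 1, 6, 2, 4, 5, 3

Sorted (ascending): 3.4, 4, 4.7, 6.1, 6.8, 7.5, 7.5
The 2 values of 7.5 share dense rank 6.
Remaining distinct values take the next consecutive integers.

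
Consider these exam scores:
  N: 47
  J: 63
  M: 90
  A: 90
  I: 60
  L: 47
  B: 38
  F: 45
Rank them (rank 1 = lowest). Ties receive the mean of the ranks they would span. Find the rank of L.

3.5

Sorted (ascending): 38, 45, 47, 47, 60, 63, 90, 90
The 2 values of 47 occupy positions 3–4 → average rank (3+4)/2 = 3.5.
The 2 values of 90 occupy positions 7–8 → average rank (7+8)/2 = 7.5.
L has value 47 → rank 3.5.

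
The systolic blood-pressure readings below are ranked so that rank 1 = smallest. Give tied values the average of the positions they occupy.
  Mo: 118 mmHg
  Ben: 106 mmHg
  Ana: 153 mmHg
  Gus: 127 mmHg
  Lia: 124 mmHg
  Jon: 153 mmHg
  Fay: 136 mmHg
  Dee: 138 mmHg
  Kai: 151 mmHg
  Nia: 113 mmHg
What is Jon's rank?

9.5

Sorted (ascending): 106, 113, 118, 124, 127, 136, 138, 151, 153, 153
The 2 values of 153 occupy positions 9–10 → average rank (9+10)/2 = 9.5.
Jon has value 153 mmHg → rank 9.5.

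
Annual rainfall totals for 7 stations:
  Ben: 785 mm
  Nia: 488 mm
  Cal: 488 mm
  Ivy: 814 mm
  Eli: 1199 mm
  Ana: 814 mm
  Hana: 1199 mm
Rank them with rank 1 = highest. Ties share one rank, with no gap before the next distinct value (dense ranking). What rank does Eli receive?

1

Sorted (descending): 1199, 1199, 814, 814, 785, 488, 488
The 2 values of 1199 share dense rank 1.
The 2 values of 814 share dense rank 2.
The 2 values of 488 share dense rank 4.
Remaining distinct values take the next consecutive integers.
Eli has value 1199 mm → rank 1.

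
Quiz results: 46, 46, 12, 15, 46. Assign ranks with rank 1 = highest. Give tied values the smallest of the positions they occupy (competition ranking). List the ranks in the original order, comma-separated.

Sorted (descending): 46, 46, 46, 15, 12
The 3 values of 46 occupy positions 1–3 → each gets rank 1.

1, 1, 5, 4, 1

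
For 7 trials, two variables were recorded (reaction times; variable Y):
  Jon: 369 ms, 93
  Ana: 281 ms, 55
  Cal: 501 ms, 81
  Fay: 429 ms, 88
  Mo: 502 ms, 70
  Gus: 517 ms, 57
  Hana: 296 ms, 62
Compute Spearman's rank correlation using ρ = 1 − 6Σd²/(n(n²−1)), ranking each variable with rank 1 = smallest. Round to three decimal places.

Ranks of variable 1: 3, 1, 5, 4, 6, 7, 2
Ranks of variable 2: 7, 1, 5, 6, 4, 2, 3
d = r₁ − r₂: -4, 0, 0, -2, 2, 5, -1
d²: 16, 0, 0, 4, 4, 25, 1; Σd² = 50
ρ = 1 − 6·50/(7·48) = 1 − 300/336 = 0.107

0.107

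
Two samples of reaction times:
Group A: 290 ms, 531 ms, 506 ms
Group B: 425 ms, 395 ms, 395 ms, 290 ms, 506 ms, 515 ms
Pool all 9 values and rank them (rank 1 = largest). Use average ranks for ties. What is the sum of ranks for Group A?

Sorted (descending): 531, 515, 506, 506, 425, 395, 395, 290, 290
The 2 values of 506 occupy positions 3–4 → average rank (3+4)/2 = 3.5.
The 2 values of 395 occupy positions 6–7 → average rank (6+7)/2 = 6.5.
The 2 values of 290 occupy positions 8–9 → average rank (8+9)/2 = 8.5.
Group A values → pooled ranks: 290→8.5, 531→1, 506→3.5
Rank sum = 8.5 + 1 + 3.5 = 13

13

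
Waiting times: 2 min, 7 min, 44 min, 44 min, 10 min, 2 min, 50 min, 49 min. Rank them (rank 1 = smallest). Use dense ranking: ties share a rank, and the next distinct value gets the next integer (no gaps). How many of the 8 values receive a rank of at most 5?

7

Sorted (ascending): 2, 2, 7, 10, 44, 44, 49, 50
The 2 values of 2 share dense rank 1.
The 2 values of 44 share dense rank 4.
Remaining distinct values take the next consecutive integers.
Ranks ≤ 5: {1, 1, 2, 3, 4, 4, 5} → 7 values.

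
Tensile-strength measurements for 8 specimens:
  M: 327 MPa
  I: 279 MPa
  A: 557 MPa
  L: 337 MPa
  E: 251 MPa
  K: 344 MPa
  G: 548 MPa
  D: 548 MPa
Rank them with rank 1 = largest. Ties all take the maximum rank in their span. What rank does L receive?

Sorted (descending): 557, 548, 548, 344, 337, 327, 279, 251
The 2 values of 548 occupy positions 2–3 → each gets rank 3.
L has value 337 MPa → rank 5.

5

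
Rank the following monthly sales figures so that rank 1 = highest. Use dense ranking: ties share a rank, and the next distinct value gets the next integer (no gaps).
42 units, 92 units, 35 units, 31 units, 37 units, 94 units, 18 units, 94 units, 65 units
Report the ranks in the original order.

Sorted (descending): 94, 94, 92, 65, 42, 37, 35, 31, 18
The 2 values of 94 share dense rank 1.
Remaining distinct values take the next consecutive integers.

4, 2, 6, 7, 5, 1, 8, 1, 3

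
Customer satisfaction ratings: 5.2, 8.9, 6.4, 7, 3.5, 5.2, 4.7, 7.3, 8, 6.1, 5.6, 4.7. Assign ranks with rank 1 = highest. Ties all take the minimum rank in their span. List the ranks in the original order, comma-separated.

Sorted (descending): 8.9, 8, 7.3, 7, 6.4, 6.1, 5.6, 5.2, 5.2, 4.7, 4.7, 3.5
The 2 values of 5.2 occupy positions 8–9 → each gets rank 8.
The 2 values of 4.7 occupy positions 10–11 → each gets rank 10.

8, 1, 5, 4, 12, 8, 10, 3, 2, 6, 7, 10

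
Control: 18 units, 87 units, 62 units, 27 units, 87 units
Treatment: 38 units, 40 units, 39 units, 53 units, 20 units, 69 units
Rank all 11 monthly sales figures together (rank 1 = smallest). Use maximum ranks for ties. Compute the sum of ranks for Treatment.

Sorted (ascending): 18, 20, 27, 38, 39, 40, 53, 62, 69, 87, 87
The 2 values of 87 occupy positions 10–11 → each gets rank 11.
Treatment values → pooled ranks: 38→4, 40→6, 39→5, 53→7, 20→2, 69→9
Rank sum = 4 + 6 + 5 + 7 + 2 + 9 = 33

33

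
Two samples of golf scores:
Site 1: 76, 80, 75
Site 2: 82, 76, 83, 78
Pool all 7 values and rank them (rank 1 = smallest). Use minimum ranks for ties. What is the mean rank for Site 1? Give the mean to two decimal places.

Sorted (ascending): 75, 76, 76, 78, 80, 82, 83
The 2 values of 76 occupy positions 2–3 → each gets rank 2.
Site 1 values → pooled ranks: 76→2, 80→5, 75→1
Mean rank = (2 + 5 + 1) / 3 = 2.67

2.67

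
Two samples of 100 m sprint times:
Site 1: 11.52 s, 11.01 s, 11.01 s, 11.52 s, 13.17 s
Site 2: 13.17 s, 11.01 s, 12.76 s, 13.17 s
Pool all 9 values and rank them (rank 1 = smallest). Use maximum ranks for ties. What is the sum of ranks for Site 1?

25

Sorted (ascending): 11.01, 11.01, 11.01, 11.52, 11.52, 12.76, 13.17, 13.17, 13.17
The 3 values of 11.01 occupy positions 1–3 → each gets rank 3.
The 2 values of 11.52 occupy positions 4–5 → each gets rank 5.
The 3 values of 13.17 occupy positions 7–9 → each gets rank 9.
Site 1 values → pooled ranks: 11.52→5, 11.01→3, 11.01→3, 11.52→5, 13.17→9
Rank sum = 5 + 3 + 3 + 5 + 9 = 25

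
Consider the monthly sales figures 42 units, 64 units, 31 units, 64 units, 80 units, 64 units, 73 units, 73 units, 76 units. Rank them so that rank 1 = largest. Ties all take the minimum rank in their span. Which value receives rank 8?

Sorted (descending): 80, 76, 73, 73, 64, 64, 64, 42, 31
The 2 values of 73 occupy positions 3–4 → each gets rank 3.
The 3 values of 64 occupy positions 5–7 → each gets rank 5.
Rank 8 → value 42.

42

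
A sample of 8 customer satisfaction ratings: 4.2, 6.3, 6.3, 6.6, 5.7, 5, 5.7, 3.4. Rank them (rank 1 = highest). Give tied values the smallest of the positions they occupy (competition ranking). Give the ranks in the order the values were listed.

7, 2, 2, 1, 4, 6, 4, 8

Sorted (descending): 6.6, 6.3, 6.3, 5.7, 5.7, 5, 4.2, 3.4
The 2 values of 6.3 occupy positions 2–3 → each gets rank 2.
The 2 values of 5.7 occupy positions 4–5 → each gets rank 4.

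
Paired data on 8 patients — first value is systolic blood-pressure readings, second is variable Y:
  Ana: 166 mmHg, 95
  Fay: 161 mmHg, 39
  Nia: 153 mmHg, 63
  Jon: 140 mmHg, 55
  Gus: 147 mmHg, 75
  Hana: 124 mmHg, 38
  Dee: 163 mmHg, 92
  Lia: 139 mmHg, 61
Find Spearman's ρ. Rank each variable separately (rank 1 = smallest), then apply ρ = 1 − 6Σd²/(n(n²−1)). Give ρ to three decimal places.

0.714

Ranks of variable 1: 8, 6, 5, 3, 4, 1, 7, 2
Ranks of variable 2: 8, 2, 5, 3, 6, 1, 7, 4
d = r₁ − r₂: 0, 4, 0, 0, -2, 0, 0, -2
d²: 0, 16, 0, 0, 4, 0, 0, 4; Σd² = 24
ρ = 1 − 6·24/(8·63) = 1 − 144/504 = 0.714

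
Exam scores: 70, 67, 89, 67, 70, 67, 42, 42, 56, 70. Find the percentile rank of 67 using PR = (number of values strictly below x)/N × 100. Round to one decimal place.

N = 10.
Strictly below 67: 3. Equal to 67: 3.
PR = 3/10 × 100 = 30.0

30.0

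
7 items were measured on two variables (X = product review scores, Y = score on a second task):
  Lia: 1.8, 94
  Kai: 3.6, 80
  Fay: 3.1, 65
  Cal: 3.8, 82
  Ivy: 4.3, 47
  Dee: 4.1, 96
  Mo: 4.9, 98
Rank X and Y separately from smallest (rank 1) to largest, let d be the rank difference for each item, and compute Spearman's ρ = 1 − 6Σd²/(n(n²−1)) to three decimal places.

0.250

Ranks of variable 1: 1, 3, 2, 4, 6, 5, 7
Ranks of variable 2: 5, 3, 2, 4, 1, 6, 7
d = r₁ − r₂: -4, 0, 0, 0, 5, -1, 0
d²: 16, 0, 0, 0, 25, 1, 0; Σd² = 42
ρ = 1 − 6·42/(7·48) = 1 − 252/336 = 0.250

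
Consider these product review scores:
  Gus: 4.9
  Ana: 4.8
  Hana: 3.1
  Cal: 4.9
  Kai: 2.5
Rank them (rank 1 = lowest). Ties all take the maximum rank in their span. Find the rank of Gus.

Sorted (ascending): 2.5, 3.1, 4.8, 4.9, 4.9
The 2 values of 4.9 occupy positions 4–5 → each gets rank 5.
Gus has value 4.9 → rank 5.

5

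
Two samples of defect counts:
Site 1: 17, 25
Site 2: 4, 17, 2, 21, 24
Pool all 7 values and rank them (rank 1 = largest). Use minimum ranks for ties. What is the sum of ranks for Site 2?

22

Sorted (descending): 25, 24, 21, 17, 17, 4, 2
The 2 values of 17 occupy positions 4–5 → each gets rank 4.
Site 2 values → pooled ranks: 4→6, 17→4, 2→7, 21→3, 24→2
Rank sum = 6 + 4 + 7 + 3 + 2 = 22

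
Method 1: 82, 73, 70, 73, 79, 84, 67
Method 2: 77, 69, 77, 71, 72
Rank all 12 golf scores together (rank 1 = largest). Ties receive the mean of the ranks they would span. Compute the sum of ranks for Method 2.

37

Sorted (descending): 84, 82, 79, 77, 77, 73, 73, 72, 71, 70, 69, 67
The 2 values of 77 occupy positions 4–5 → average rank (4+5)/2 = 4.5.
The 2 values of 73 occupy positions 6–7 → average rank (6+7)/2 = 6.5.
Method 2 values → pooled ranks: 77→4.5, 69→11, 77→4.5, 71→9, 72→8
Rank sum = 4.5 + 11 + 4.5 + 9 + 8 = 37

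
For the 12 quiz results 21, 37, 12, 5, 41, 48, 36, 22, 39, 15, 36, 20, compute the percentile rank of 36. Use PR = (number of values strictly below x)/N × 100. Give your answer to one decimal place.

N = 12.
Strictly below 36: 6. Equal to 36: 2.
PR = 6/12 × 100 = 50.0

50.0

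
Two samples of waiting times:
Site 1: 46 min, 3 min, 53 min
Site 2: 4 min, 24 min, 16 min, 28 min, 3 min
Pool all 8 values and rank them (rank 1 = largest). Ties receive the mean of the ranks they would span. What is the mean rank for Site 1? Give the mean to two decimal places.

3.50

Sorted (descending): 53, 46, 28, 24, 16, 4, 3, 3
The 2 values of 3 occupy positions 7–8 → average rank (7+8)/2 = 7.5.
Site 1 values → pooled ranks: 46→2, 3→7.5, 53→1
Mean rank = (2 + 7.5 + 1) / 3 = 3.50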